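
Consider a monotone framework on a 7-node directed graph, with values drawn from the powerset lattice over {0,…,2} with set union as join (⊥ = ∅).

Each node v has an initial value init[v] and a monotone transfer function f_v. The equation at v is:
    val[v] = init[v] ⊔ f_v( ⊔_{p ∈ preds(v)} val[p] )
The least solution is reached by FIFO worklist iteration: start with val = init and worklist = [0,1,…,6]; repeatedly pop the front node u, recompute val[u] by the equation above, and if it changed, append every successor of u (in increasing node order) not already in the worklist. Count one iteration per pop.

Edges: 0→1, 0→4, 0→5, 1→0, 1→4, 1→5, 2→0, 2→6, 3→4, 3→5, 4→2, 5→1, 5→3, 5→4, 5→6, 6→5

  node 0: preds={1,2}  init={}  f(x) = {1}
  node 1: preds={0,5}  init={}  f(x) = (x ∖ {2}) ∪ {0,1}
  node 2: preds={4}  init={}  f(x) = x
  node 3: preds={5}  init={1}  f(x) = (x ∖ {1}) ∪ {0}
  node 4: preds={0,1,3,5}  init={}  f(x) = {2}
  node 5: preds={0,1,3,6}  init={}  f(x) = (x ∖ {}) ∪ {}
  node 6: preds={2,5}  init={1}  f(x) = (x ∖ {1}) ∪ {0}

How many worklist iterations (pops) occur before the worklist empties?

Worklist (21 pops):
  #1 pop 0: in={} → {1} (was {}); enqueue []
  #2 pop 1: in={1} → {0,1} (was {}); enqueue [0]
  #3 pop 2: in={} → {} (no change)
  #4 pop 3: in={} → {0,1} (was {1}); enqueue []
  #5 pop 4: in={0,1} → {2} (was {}); enqueue [2]
  #6 pop 5: in={0,1} → {0,1} (was {}); enqueue [1,3,4]
  #7 pop 6: in={0,1} → {0,1} (was {1}); enqueue [5]
  #8 pop 0: in={0,1} → {1} (no change)
  #9 pop 2: in={2} → {2} (was {}); enqueue [0,6]
  #10 pop 1: in={0,1} → {0,1} (no change)
  #11 pop 3: in={0,1} → {0,1} (no change)
  #12 pop 4: in={0,1} → {2} (no change)
  #13 pop 5: in={0,1} → {0,1} (no change)
  #14 pop 0: in={0,1,2} → {1} (no change)
  #15 pop 6: in={0,1,2} → {0,1,2} (was {0,1}); enqueue [5]
  #16 pop 5: in={0,1,2} → {0,1,2} (was {0,1}); enqueue [1,3,4,6]
  #17 pop 1: in={0,1,2} → {0,1} (no change)
  #18 pop 3: in={0,1,2} → {0,1,2} (was {0,1}); enqueue [5]
  #19 pop 4: in={0,1,2} → {2} (no change)
  #20 pop 6: in={0,1,2} → {0,1,2} (no change)
  #21 pop 5: in={0,1,2} → {0,1,2} (no change)

Fixpoint:
  val[0] = {1}
  val[1] = {0,1}
  val[2] = {2}
  val[3] = {0,1,2}
  val[4] = {2}
  val[5] = {0,1,2}
  val[6] = {0,1,2}

21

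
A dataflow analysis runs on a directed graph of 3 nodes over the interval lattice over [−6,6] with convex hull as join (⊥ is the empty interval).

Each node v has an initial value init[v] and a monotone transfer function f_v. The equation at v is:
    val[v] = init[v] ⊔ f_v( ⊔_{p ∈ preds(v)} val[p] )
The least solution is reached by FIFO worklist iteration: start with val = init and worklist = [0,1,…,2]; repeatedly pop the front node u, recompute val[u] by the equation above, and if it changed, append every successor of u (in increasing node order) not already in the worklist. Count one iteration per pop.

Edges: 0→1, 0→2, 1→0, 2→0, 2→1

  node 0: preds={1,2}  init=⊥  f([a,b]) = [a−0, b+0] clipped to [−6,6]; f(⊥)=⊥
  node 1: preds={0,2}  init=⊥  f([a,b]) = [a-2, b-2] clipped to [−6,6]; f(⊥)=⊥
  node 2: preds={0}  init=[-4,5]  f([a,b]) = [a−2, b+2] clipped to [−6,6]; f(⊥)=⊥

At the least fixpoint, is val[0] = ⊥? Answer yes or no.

Trace (7 dequeues):
  [1] u=0 | in [-4,5] | out [-4,5] | prev ⊥ | push {}
  [2] u=1 | in [-4,5] | out [-6,3] | prev ⊥ | push {0}
  [3] u=2 | in [-4,5] | out [-6,6] | prev [-4,5] | push {1}
  [4] u=0 | in [-6,6] | out [-6,6] | prev [-4,5] | push {2}
  [5] u=1 | in [-6,6] | out [-6,4] | prev [-6,3] | push {0}
  [6] u=2 | in [-6,6] | out [-6,6] | ==
  [7] u=0 | in [-6,6] | out [-6,6] | ==

Converged values:
  [0] [-6,6]
  [1] [-6,4]
  [2] [-6,6]

no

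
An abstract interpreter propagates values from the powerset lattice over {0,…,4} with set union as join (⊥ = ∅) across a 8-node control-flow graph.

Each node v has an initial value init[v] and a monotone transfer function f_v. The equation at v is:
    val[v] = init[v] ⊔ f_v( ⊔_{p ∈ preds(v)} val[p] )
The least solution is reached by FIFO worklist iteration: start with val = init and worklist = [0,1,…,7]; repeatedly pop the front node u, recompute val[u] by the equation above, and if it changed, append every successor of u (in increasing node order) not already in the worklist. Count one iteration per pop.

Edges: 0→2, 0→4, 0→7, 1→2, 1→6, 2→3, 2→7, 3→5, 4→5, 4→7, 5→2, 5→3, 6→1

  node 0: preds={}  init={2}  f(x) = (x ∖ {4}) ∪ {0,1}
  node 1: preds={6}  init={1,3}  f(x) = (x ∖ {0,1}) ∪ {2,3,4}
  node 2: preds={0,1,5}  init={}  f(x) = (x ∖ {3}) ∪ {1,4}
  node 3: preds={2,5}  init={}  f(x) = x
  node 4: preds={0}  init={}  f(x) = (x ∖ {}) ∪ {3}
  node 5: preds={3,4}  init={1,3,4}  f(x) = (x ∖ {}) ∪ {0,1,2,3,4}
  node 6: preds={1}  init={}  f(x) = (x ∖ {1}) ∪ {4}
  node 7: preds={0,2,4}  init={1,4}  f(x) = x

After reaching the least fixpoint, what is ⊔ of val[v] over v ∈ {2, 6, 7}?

{0,1,2,3,4}

Iteration log — 11 steps:
  step 1. node 0  ⊔preds={}  new={0,1,2}  old={2}  +wl: 
  step 2. node 1  ⊔preds={}  new={1,2,3,4}  old={1,3}  +wl: 
  step 3. node 2  ⊔preds={0,1,2,3,4}  new={0,1,2,4}  old={}  +wl: 
  step 4. node 3  ⊔preds={0,1,2,3,4}  new={0,1,2,3,4}  old={}  +wl: 
  step 5. node 4  ⊔preds={0,1,2}  new={0,1,2,3}  old={}  +wl: 
  step 6. node 5  ⊔preds={0,1,2,3,4}  new={0,1,2,3,4}  old={1,3,4}  +wl: 2,3
  step 7. node 6  ⊔preds={1,2,3,4}  new={2,3,4}  old={}  +wl: 1
  step 8. node 7  ⊔preds={0,1,2,3,4}  new={0,1,2,3,4}  old={1,4}  +wl: 
  step 9. node 2  ⊔preds={0,1,2,3,4}  new={0,1,2,4}  stable
  step 10. node 3  ⊔preds={0,1,2,3,4}  new={0,1,2,3,4}  stable
  step 11. node 1  ⊔preds={2,3,4}  new={1,2,3,4}  stable

Least fixpoint reached:
  node 0: {0,1,2}
  node 1: {1,2,3,4}
  node 2: {0,1,2,4}
  node 3: {0,1,2,3,4}
  node 4: {0,1,2,3}
  node 5: {0,1,2,3,4}
  node 6: {2,3,4}
  node 7: {0,1,2,3,4}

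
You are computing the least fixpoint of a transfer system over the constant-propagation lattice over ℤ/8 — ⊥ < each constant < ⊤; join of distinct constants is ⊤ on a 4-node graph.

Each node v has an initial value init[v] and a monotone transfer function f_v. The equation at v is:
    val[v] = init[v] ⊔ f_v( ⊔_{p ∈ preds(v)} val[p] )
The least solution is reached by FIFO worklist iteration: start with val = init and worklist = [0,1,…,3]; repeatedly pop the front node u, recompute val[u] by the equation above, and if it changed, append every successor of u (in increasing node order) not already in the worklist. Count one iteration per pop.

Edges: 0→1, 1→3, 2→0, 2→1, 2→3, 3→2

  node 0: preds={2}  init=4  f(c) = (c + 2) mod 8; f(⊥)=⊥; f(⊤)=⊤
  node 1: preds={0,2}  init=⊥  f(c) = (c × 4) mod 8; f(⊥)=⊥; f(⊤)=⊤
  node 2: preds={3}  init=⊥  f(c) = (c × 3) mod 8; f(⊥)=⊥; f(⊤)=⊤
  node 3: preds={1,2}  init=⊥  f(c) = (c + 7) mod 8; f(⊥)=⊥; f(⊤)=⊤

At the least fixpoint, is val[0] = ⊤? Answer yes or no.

Iteration log — 12 steps:
  step 1. node 0  ⊔preds=⊥  new=4  stable
  step 2. node 1  ⊔preds=4  new=0  old=⊥  +wl: 
  step 3. node 2  ⊔preds=⊥  new=⊥  stable
  step 4. node 3  ⊔preds=0  new=7  old=⊥  +wl: 2
  step 5. node 2  ⊔preds=7  new=5  old=⊥  +wl: 0,1,3
  step 6. node 0  ⊔preds=5  new=⊤  old=4  +wl: 
  step 7. node 1  ⊔preds=⊤  new=⊤  old=0  +wl: 
  step 8. node 3  ⊔preds=⊤  new=⊤  old=7  +wl: 2
  step 9. node 2  ⊔preds=⊤  new=⊤  old=5  +wl: 0,1,3
  step 10. node 0  ⊔preds=⊤  new=⊤  stable
  step 11. node 1  ⊔preds=⊤  new=⊤  stable
  step 12. node 3  ⊔preds=⊤  new=⊤  stable

Least fixpoint reached:
  node 0: ⊤
  node 1: ⊤
  node 2: ⊤
  node 3: ⊤

yes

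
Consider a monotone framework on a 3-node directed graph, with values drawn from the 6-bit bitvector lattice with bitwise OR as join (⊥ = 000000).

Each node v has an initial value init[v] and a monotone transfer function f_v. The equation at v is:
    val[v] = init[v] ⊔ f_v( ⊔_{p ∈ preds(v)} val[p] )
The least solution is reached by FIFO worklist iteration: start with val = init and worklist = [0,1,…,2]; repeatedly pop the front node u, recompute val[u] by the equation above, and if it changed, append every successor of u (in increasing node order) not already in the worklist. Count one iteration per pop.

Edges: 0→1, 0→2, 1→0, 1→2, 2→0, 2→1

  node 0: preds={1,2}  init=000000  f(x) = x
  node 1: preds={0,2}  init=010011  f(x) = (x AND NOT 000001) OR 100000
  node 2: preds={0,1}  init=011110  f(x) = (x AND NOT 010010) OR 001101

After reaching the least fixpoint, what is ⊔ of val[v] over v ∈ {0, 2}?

111111

Trace (6 dequeues):
  [1] u=0 | in 011111 | out 011111 | prev 000000 | push {}
  [2] u=1 | in 011111 | out 111111 | prev 010011 | push {0}
  [3] u=2 | in 111111 | out 111111 | prev 011110 | push {1}
  [4] u=0 | in 111111 | out 111111 | prev 011111 | push {2}
  [5] u=1 | in 111111 | out 111111 | ==
  [6] u=2 | in 111111 | out 111111 | ==

Converged values:
  [0] 111111
  [1] 111111
  [2] 111111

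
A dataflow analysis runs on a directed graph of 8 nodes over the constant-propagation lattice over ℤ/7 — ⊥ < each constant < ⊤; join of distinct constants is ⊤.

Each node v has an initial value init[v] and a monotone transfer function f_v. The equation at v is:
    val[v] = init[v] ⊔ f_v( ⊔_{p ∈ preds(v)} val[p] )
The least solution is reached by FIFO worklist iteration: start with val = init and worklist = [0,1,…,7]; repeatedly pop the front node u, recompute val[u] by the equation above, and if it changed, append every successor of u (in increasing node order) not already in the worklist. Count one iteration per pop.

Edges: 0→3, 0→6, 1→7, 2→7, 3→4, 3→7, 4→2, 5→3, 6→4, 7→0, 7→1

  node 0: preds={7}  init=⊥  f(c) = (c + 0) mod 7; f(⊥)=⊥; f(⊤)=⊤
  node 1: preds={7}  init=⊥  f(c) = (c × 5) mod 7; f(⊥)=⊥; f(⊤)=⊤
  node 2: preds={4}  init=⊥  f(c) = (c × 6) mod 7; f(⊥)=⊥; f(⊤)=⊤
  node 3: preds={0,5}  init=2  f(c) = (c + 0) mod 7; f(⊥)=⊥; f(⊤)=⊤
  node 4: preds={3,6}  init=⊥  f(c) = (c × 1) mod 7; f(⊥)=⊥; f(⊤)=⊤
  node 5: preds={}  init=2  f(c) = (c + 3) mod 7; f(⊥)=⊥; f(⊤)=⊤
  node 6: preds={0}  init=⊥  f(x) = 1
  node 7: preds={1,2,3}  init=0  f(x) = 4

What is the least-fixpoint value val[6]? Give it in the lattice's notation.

1

Iteration log — 15 steps:
  step 1. node 0  ⊔preds=0  new=0  old=⊥  +wl: 
  step 2. node 1  ⊔preds=0  new=0  old=⊥  +wl: 
  step 3. node 2  ⊔preds=⊥  new=⊥  stable
  step 4. node 3  ⊔preds=⊤  new=⊤  old=2  +wl: 
  step 5. node 4  ⊔preds=⊤  new=⊤  old=⊥  +wl: 2
  step 6. node 5  ⊔preds=⊥  new=2  stable
  step 7. node 6  ⊔preds=0  new=1  old=⊥  +wl: 4
  step 8. node 7  ⊔preds=⊤  new=⊤  old=0  +wl: 0,1
  step 9. node 2  ⊔preds=⊤  new=⊤  old=⊥  +wl: 7
  step 10. node 4  ⊔preds=⊤  new=⊤  stable
  step 11. node 0  ⊔preds=⊤  new=⊤  old=0  +wl: 3,6
  step 12. node 1  ⊔preds=⊤  new=⊤  old=0  +wl: 
  step 13. node 7  ⊔preds=⊤  new=⊤  stable
  step 14. node 3  ⊔preds=⊤  new=⊤  stable
  step 15. node 6  ⊔preds=⊤  new=1  stable

Least fixpoint reached:
  node 0: ⊤
  node 1: ⊤
  node 2: ⊤
  node 3: ⊤
  node 4: ⊤
  node 5: 2
  node 6: 1
  node 7: ⊤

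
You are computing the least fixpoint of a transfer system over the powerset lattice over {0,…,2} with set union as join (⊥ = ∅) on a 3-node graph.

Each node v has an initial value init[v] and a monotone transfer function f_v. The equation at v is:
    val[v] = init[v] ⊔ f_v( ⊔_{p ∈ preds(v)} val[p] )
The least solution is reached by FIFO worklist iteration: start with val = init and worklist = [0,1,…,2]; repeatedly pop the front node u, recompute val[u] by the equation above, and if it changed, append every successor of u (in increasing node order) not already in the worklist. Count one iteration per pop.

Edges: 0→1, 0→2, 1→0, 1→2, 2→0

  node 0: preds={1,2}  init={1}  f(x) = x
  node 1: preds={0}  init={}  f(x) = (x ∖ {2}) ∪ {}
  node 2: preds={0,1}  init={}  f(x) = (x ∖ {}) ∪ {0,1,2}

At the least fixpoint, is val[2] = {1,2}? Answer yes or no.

no

Worklist (7 pops):
  #1 pop 0: in={} → {1} (no change)
  #2 pop 1: in={1} → {1} (was {}); enqueue [0]
  #3 pop 2: in={1} → {0,1,2} (was {}); enqueue []
  #4 pop 0: in={0,1,2} → {0,1,2} (was {1}); enqueue [1,2]
  #5 pop 1: in={0,1,2} → {0,1} (was {1}); enqueue [0]
  #6 pop 2: in={0,1,2} → {0,1,2} (no change)
  #7 pop 0: in={0,1,2} → {0,1,2} (no change)

Fixpoint:
  val[0] = {0,1,2}
  val[1] = {0,1}
  val[2] = {0,1,2}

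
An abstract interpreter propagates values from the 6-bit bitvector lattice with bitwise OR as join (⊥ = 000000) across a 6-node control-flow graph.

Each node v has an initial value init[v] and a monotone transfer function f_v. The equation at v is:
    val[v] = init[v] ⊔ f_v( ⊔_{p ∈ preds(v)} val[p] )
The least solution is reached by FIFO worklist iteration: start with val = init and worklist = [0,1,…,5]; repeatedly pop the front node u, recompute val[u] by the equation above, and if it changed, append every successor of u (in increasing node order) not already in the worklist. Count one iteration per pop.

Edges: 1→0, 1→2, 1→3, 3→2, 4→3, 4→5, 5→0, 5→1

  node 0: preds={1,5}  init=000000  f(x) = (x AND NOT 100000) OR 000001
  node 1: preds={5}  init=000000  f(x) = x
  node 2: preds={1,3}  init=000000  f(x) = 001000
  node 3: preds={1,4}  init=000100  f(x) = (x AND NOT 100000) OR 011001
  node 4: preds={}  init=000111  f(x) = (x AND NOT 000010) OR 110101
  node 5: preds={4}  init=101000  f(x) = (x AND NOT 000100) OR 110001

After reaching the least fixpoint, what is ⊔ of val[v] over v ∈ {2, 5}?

111011

Iteration log — 13 steps:
  step 1. node 0  ⊔preds=101000  new=001001  old=000000  +wl: 
  step 2. node 1  ⊔preds=101000  new=101000  old=000000  +wl: 0
  step 3. node 2  ⊔preds=101100  new=001000  old=000000  +wl: 
  step 4. node 3  ⊔preds=101111  new=011111  old=000100  +wl: 2
  step 5. node 4  ⊔preds=000000  new=110111  old=000111  +wl: 3
  step 6. node 5  ⊔preds=110111  new=111011  old=101000  +wl: 1
  step 7. node 0  ⊔preds=111011  new=011011  old=001001  +wl: 
  step 8. node 2  ⊔preds=111111  new=001000  stable
  step 9. node 3  ⊔preds=111111  new=011111  stable
  step 10. node 1  ⊔preds=111011  new=111011  old=101000  +wl: 0,2,3
  step 11. node 0  ⊔preds=111011  new=011011  stable
  step 12. node 2  ⊔preds=111111  new=001000  stable
  step 13. node 3  ⊔preds=111111  new=011111  stable

Least fixpoint reached:
  node 0: 011011
  node 1: 111011
  node 2: 001000
  node 3: 011111
  node 4: 110111
  node 5: 111011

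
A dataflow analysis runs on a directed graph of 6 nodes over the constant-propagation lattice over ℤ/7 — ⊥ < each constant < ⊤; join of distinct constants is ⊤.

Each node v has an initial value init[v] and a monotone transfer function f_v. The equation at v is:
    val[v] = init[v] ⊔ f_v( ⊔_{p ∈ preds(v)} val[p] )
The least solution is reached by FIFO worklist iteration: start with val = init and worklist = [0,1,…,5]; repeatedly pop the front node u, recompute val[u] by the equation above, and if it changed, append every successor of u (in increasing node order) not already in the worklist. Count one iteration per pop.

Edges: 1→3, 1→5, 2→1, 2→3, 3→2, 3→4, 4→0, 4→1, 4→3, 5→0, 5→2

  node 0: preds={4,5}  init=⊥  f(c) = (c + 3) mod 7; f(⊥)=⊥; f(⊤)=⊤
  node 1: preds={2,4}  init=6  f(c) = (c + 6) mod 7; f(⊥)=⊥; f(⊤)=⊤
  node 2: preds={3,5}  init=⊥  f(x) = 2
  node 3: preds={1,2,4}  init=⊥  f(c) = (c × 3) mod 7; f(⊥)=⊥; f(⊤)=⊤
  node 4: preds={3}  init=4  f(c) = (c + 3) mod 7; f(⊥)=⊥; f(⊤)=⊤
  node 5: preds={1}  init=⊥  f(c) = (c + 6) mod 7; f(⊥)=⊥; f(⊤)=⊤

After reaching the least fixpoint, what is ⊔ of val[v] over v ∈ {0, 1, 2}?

Iteration log — 10 steps:
  step 1. node 0  ⊔preds=4  new=0  old=⊥  +wl: 
  step 2. node 1  ⊔preds=4  new=⊤  old=6  +wl: 
  step 3. node 2  ⊔preds=⊥  new=2  old=⊥  +wl: 1
  step 4. node 3  ⊔preds=⊤  new=⊤  old=⊥  +wl: 2
  step 5. node 4  ⊔preds=⊤  new=⊤  old=4  +wl: 0,3
  step 6. node 5  ⊔preds=⊤  new=⊤  old=⊥  +wl: 
  step 7. node 1  ⊔preds=⊤  new=⊤  stable
  step 8. node 2  ⊔preds=⊤  new=2  stable
  step 9. node 0  ⊔preds=⊤  new=⊤  old=0  +wl: 
  step 10. node 3  ⊔preds=⊤  new=⊤  stable

Least fixpoint reached:
  node 0: ⊤
  node 1: ⊤
  node 2: 2
  node 3: ⊤
  node 4: ⊤
  node 5: ⊤

⊤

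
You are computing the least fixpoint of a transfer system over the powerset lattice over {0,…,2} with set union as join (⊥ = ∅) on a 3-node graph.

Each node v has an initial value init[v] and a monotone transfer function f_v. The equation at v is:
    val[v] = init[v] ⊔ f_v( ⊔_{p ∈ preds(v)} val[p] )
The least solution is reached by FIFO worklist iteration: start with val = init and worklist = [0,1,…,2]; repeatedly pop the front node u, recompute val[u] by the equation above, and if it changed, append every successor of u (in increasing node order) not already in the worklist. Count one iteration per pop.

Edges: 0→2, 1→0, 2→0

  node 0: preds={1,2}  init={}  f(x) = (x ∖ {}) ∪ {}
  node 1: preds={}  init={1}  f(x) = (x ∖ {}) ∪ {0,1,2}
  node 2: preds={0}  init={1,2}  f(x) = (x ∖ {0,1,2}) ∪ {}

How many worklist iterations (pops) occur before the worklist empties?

Iteration log — 5 steps:
  step 1. node 0  ⊔preds={1,2}  new={1,2}  old={}  +wl: 
  step 2. node 1  ⊔preds={}  new={0,1,2}  old={1}  +wl: 0
  step 3. node 2  ⊔preds={1,2}  new={1,2}  stable
  step 4. node 0  ⊔preds={0,1,2}  new={0,1,2}  old={1,2}  +wl: 2
  step 5. node 2  ⊔preds={0,1,2}  new={1,2}  stable

Least fixpoint reached:
  node 0: {0,1,2}
  node 1: {0,1,2}
  node 2: {1,2}

5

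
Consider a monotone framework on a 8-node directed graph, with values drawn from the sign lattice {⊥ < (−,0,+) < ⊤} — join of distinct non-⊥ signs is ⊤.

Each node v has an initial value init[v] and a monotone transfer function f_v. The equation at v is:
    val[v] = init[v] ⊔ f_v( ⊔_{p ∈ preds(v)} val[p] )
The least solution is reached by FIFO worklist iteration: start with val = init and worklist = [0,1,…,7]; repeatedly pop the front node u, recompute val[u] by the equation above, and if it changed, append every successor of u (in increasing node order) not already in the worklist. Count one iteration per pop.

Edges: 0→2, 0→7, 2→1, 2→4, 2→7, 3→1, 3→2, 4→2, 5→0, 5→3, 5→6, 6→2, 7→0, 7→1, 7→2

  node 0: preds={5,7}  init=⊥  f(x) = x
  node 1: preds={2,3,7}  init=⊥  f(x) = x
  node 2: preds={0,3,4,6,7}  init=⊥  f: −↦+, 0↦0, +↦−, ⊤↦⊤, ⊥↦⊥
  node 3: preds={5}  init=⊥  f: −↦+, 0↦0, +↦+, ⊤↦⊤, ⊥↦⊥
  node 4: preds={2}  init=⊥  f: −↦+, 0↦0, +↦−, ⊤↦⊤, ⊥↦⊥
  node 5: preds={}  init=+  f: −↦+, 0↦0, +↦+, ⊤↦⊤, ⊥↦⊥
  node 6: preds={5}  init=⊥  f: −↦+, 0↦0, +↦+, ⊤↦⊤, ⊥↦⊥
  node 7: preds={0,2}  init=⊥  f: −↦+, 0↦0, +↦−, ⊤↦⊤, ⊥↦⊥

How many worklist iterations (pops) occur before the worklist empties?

Iteration log — 15 steps:
  step 1. node 0  ⊔preds=+  new=+  old=⊥  +wl: 
  step 2. node 1  ⊔preds=⊥  new=⊥  stable
  step 3. node 2  ⊔preds=+  new=−  old=⊥  +wl: 1
  step 4. node 3  ⊔preds=+  new=+  old=⊥  +wl: 2
  step 5. node 4  ⊔preds=−  new=+  old=⊥  +wl: 
  step 6. node 5  ⊔preds=⊥  new=+  stable
  step 7. node 6  ⊔preds=+  new=+  old=⊥  +wl: 
  step 8. node 7  ⊔preds=⊤  new=⊤  old=⊥  +wl: 0
  step 9. node 1  ⊔preds=⊤  new=⊤  old=⊥  +wl: 
  step 10. node 2  ⊔preds=⊤  new=⊤  old=−  +wl: 1,4,7
  step 11. node 0  ⊔preds=⊤  new=⊤  old=+  +wl: 2
  step 12. node 1  ⊔preds=⊤  new=⊤  stable
  step 13. node 4  ⊔preds=⊤  new=⊤  old=+  +wl: 
  step 14. node 7  ⊔preds=⊤  new=⊤  stable
  step 15. node 2  ⊔preds=⊤  new=⊤  stable

Least fixpoint reached:
  node 0: ⊤
  node 1: ⊤
  node 2: ⊤
  node 3: +
  node 4: ⊤
  node 5: +
  node 6: +
  node 7: ⊤

15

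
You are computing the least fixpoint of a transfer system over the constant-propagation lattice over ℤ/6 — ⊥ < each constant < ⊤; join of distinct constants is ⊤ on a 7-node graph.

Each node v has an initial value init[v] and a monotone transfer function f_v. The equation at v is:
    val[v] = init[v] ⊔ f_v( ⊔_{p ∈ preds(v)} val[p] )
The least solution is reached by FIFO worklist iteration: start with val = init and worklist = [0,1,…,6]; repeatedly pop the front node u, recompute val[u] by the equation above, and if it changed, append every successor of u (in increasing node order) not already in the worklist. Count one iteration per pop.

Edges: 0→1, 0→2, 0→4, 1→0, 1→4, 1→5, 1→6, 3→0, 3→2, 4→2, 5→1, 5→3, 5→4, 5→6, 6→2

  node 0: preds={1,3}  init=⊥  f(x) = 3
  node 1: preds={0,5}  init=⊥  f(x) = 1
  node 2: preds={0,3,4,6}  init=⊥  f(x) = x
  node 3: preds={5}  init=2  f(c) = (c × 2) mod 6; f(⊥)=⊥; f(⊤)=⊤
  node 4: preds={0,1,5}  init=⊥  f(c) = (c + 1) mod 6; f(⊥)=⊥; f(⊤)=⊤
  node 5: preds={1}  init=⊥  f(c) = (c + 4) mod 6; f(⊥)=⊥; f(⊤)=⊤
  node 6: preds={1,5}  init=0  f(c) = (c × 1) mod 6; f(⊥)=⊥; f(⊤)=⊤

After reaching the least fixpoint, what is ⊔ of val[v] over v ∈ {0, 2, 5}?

Iteration log — 14 steps:
  step 1. node 0  ⊔preds=2  new=3  old=⊥  +wl: 
  step 2. node 1  ⊔preds=3  new=1  old=⊥  +wl: 0
  step 3. node 2  ⊔preds=⊤  new=⊤  old=⊥  +wl: 
  step 4. node 3  ⊔preds=⊥  new=2  stable
  step 5. node 4  ⊔preds=⊤  new=⊤  old=⊥  +wl: 2
  step 6. node 5  ⊔preds=1  new=5  old=⊥  +wl: 1,3,4
  step 7. node 6  ⊔preds=⊤  new=⊤  old=0  +wl: 
  step 8. node 0  ⊔preds=⊤  new=3  stable
  step 9. node 2  ⊔preds=⊤  new=⊤  stable
  step 10. node 1  ⊔preds=⊤  new=1  stable
  step 11. node 3  ⊔preds=5  new=⊤  old=2  +wl: 0,2
  step 12. node 4  ⊔preds=⊤  new=⊤  stable
  step 13. node 0  ⊔preds=⊤  new=3  stable
  step 14. node 2  ⊔preds=⊤  new=⊤  stable

Least fixpoint reached:
  node 0: 3
  node 1: 1
  node 2: ⊤
  node 3: ⊤
  node 4: ⊤
  node 5: 5
  node 6: ⊤

⊤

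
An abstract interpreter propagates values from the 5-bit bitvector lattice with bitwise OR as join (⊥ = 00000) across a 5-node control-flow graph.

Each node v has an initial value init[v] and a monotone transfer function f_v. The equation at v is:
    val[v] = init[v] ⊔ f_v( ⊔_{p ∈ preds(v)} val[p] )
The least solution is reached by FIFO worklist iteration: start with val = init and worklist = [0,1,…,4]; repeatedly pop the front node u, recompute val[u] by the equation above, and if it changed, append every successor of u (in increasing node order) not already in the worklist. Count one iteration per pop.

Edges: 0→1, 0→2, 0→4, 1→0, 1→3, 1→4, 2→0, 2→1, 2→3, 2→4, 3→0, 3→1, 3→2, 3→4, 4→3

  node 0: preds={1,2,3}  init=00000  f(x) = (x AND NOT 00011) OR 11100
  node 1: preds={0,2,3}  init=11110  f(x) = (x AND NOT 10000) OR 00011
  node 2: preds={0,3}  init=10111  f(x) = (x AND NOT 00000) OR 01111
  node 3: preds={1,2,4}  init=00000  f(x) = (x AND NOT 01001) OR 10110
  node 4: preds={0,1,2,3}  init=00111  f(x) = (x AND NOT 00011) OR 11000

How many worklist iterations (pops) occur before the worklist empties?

Worklist (9 pops):
  #1 pop 0: in=11111 → 11100 (was 00000); enqueue []
  #2 pop 1: in=11111 → 11111 (was 11110); enqueue [0]
  #3 pop 2: in=11100 → 11111 (was 10111); enqueue [1]
  #4 pop 3: in=11111 → 10110 (was 00000); enqueue [2]
  #5 pop 4: in=11111 → 11111 (was 00111); enqueue [3]
  #6 pop 0: in=11111 → 11100 (no change)
  #7 pop 1: in=11111 → 11111 (no change)
  #8 pop 2: in=11110 → 11111 (no change)
  #9 pop 3: in=11111 → 10110 (no change)

Fixpoint:
  val[0] = 11100
  val[1] = 11111
  val[2] = 11111
  val[3] = 10110
  val[4] = 11111

9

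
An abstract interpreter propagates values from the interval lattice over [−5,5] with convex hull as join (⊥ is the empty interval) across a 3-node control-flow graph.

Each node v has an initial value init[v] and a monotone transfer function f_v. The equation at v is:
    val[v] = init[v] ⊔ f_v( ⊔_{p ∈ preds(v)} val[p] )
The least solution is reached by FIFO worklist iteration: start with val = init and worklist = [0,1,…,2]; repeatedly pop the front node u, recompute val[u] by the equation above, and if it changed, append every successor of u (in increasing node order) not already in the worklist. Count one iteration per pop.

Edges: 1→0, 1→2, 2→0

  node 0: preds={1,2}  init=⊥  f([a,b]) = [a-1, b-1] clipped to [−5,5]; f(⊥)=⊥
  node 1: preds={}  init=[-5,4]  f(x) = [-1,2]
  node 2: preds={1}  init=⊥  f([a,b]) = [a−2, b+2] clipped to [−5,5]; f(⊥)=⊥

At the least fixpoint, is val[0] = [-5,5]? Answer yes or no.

Iteration log — 4 steps:
  step 1. node 0  ⊔preds=[-5,4]  new=[-5,3]  old=⊥  +wl: 
  step 2. node 1  ⊔preds=⊥  new=[-5,4]  stable
  step 3. node 2  ⊔preds=[-5,4]  new=[-5,5]  old=⊥  +wl: 0
  step 4. node 0  ⊔preds=[-5,5]  new=[-5,4]  old=[-5,3]  +wl: 

Least fixpoint reached:
  node 0: [-5,4]
  node 1: [-5,4]
  node 2: [-5,5]

no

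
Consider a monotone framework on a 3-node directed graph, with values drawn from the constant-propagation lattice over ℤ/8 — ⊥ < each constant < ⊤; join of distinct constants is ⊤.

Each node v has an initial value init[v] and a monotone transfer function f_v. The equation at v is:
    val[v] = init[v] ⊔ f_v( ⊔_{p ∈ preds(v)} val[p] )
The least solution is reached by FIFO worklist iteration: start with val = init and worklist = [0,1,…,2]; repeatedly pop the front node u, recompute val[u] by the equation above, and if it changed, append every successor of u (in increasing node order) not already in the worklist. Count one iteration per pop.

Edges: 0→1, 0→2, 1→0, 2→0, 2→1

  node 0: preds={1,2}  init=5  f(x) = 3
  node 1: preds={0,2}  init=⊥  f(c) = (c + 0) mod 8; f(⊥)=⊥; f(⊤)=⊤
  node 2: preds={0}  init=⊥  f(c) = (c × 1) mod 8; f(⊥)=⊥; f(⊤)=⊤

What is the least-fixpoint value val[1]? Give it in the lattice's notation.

⊤

Iteration log — 5 steps:
  step 1. node 0  ⊔preds=⊥  new=⊤  old=5  +wl: 
  step 2. node 1  ⊔preds=⊤  new=⊤  old=⊥  +wl: 0
  step 3. node 2  ⊔preds=⊤  new=⊤  old=⊥  +wl: 1
  step 4. node 0  ⊔preds=⊤  new=⊤  stable
  step 5. node 1  ⊔preds=⊤  new=⊤  stable

Least fixpoint reached:
  node 0: ⊤
  node 1: ⊤
  node 2: ⊤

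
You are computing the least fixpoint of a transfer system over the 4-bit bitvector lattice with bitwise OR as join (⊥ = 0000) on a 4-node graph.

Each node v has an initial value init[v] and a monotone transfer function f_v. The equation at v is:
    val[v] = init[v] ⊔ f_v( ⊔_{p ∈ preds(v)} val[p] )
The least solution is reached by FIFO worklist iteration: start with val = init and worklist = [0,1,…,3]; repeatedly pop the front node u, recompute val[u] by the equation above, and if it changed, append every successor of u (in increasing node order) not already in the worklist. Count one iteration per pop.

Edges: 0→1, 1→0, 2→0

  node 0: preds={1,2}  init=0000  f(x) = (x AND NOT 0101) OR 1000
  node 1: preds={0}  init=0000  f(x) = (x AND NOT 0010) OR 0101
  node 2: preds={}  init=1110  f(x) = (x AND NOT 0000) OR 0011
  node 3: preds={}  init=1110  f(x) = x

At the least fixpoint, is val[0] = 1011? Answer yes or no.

no

Worklist (5 pops):
  #1 pop 0: in=1110 → 1010 (was 0000); enqueue []
  #2 pop 1: in=1010 → 1101 (was 0000); enqueue [0]
  #3 pop 2: in=0000 → 1111 (was 1110); enqueue []
  #4 pop 3: in=0000 → 1110 (no change)
  #5 pop 0: in=1111 → 1010 (no change)

Fixpoint:
  val[0] = 1010
  val[1] = 1101
  val[2] = 1111
  val[3] = 1110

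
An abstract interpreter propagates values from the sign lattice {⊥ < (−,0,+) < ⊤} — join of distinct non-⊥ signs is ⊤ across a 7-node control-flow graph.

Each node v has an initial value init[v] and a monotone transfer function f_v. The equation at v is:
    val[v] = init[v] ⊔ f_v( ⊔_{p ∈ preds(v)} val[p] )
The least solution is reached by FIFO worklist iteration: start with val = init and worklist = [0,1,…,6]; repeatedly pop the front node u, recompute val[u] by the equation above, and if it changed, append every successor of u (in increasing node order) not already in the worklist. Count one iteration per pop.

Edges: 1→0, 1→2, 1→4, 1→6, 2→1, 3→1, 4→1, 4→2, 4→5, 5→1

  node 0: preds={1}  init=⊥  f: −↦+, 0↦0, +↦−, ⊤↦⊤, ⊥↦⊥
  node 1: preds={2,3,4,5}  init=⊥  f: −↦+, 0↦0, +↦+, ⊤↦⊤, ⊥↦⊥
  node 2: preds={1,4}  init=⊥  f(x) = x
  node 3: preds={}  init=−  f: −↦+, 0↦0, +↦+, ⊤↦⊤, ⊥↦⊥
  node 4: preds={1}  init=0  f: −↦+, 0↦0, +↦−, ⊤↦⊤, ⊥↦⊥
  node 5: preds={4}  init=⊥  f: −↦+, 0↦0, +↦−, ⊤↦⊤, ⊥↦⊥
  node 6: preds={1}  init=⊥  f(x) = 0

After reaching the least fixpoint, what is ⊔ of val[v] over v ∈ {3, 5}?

Iteration log — 10 steps:
  step 1. node 0  ⊔preds=⊥  new=⊥  stable
  step 2. node 1  ⊔preds=⊤  new=⊤  old=⊥  +wl: 0
  step 3. node 2  ⊔preds=⊤  new=⊤  old=⊥  +wl: 1
  step 4. node 3  ⊔preds=⊥  new=−  stable
  step 5. node 4  ⊔preds=⊤  new=⊤  old=0  +wl: 2
  step 6. node 5  ⊔preds=⊤  new=⊤  old=⊥  +wl: 
  step 7. node 6  ⊔preds=⊤  new=0  old=⊥  +wl: 
  step 8. node 0  ⊔preds=⊤  new=⊤  old=⊥  +wl: 
  step 9. node 1  ⊔preds=⊤  new=⊤  stable
  step 10. node 2  ⊔preds=⊤  new=⊤  stable

Least fixpoint reached:
  node 0: ⊤
  node 1: ⊤
  node 2: ⊤
  node 3: −
  node 4: ⊤
  node 5: ⊤
  node 6: 0

⊤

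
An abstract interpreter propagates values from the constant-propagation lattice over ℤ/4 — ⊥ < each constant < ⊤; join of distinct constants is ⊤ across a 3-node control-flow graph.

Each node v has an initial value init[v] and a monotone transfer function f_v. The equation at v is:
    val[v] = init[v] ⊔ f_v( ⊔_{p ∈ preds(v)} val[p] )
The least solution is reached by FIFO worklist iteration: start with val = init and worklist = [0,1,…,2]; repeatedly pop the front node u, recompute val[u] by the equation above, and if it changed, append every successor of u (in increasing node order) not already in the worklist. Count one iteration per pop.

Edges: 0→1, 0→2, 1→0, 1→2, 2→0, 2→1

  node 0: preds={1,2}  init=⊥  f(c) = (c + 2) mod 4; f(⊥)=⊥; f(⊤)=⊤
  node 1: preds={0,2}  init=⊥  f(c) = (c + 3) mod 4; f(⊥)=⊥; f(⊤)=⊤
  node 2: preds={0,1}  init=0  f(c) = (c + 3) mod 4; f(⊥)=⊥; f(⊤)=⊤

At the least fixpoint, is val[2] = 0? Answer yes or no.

no

Worklist (6 pops):
  #1 pop 0: in=0 → 2 (was ⊥); enqueue []
  #2 pop 1: in=⊤ → ⊤ (was ⊥); enqueue [0]
  #3 pop 2: in=⊤ → ⊤ (was 0); enqueue [1]
  #4 pop 0: in=⊤ → ⊤ (was 2); enqueue [2]
  #5 pop 1: in=⊤ → ⊤ (no change)
  #6 pop 2: in=⊤ → ⊤ (no change)

Fixpoint:
  val[0] = ⊤
  val[1] = ⊤
  val[2] = ⊤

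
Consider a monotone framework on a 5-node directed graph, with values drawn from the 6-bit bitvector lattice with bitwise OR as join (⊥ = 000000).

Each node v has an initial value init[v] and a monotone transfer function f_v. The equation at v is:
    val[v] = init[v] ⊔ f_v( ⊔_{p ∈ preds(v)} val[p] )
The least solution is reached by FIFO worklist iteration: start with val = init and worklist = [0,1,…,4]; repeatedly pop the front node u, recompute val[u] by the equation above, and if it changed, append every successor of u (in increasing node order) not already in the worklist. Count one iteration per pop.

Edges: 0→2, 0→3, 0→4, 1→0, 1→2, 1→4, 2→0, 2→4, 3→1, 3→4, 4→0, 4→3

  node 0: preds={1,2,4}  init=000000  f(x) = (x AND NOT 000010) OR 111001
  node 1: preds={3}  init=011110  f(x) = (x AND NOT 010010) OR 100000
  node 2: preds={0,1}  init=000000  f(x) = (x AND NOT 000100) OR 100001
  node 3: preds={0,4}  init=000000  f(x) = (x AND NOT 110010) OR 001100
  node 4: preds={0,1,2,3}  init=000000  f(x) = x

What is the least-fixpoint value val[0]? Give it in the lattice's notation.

Trace (11 dequeues):
  [1] u=0 | in 011110 | out 111101 | prev 000000 | push {}
  [2] u=1 | in 000000 | out 111110 | prev 011110 | push {0}
  [3] u=2 | in 111111 | out 111011 | prev 000000 | push {}
  [4] u=3 | in 111101 | out 001101 | prev 000000 | push {1}
  [5] u=4 | in 111111 | out 111111 | prev 000000 | push {3}
  [6] u=0 | in 111111 | out 111101 | ==
  [7] u=1 | in 001101 | out 111111 | prev 111110 | push {0,2,4}
  [8] u=3 | in 111111 | out 001101 | ==
  [9] u=0 | in 111111 | out 111101 | ==
  [10] u=2 | in 111111 | out 111011 | ==
  [11] u=4 | in 111111 | out 111111 | ==

Converged values:
  [0] 111101
  [1] 111111
  [2] 111011
  [3] 001101
  [4] 111111

111101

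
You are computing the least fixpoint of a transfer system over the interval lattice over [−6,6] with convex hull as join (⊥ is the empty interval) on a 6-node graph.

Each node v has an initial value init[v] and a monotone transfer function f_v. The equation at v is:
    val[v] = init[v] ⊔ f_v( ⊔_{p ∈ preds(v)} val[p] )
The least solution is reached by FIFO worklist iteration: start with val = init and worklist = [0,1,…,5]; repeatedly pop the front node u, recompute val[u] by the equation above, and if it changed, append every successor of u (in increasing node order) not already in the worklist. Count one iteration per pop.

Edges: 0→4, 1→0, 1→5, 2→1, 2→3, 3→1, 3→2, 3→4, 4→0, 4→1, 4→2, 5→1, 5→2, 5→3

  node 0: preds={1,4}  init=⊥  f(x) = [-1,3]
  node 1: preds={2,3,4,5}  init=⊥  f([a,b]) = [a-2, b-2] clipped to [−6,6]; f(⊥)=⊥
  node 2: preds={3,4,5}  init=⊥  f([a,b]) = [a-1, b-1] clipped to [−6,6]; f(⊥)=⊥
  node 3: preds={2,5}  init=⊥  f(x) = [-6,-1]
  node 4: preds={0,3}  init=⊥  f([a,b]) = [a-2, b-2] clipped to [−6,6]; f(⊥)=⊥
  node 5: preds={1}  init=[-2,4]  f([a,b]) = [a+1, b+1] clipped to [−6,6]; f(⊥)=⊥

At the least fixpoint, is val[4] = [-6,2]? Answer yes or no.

no

Iteration log — 15 steps:
  step 1. node 0  ⊔preds=⊥  new=[-1,3]  old=⊥  +wl: 
  step 2. node 1  ⊔preds=[-2,4]  new=[-4,2]  old=⊥  +wl: 0
  step 3. node 2  ⊔preds=[-2,4]  new=[-3,3]  old=⊥  +wl: 1
  step 4. node 3  ⊔preds=[-3,4]  new=[-6,-1]  old=⊥  +wl: 2
  step 5. node 4  ⊔preds=[-6,3]  new=[-6,1]  old=⊥  +wl: 
  step 6. node 5  ⊔preds=[-4,2]  new=[-3,4]  old=[-2,4]  +wl: 3
  step 7. node 0  ⊔preds=[-6,2]  new=[-1,3]  stable
  step 8. node 1  ⊔preds=[-6,4]  new=[-6,2]  old=[-4,2]  +wl: 0,5
  step 9. node 2  ⊔preds=[-6,4]  new=[-6,3]  old=[-3,3]  +wl: 1
  step 10. node 3  ⊔preds=[-6,4]  new=[-6,-1]  stable
  step 11. node 0  ⊔preds=[-6,2]  new=[-1,3]  stable
  step 12. node 5  ⊔preds=[-6,2]  new=[-5,4]  old=[-3,4]  +wl: 2,3
  step 13. node 1  ⊔preds=[-6,4]  new=[-6,2]  stable
  step 14. node 2  ⊔preds=[-6,4]  new=[-6,3]  stable
  step 15. node 3  ⊔preds=[-6,4]  new=[-6,-1]  stable

Least fixpoint reached:
  node 0: [-1,3]
  node 1: [-6,2]
  node 2: [-6,3]
  node 3: [-6,-1]
  node 4: [-6,1]
  node 5: [-5,4]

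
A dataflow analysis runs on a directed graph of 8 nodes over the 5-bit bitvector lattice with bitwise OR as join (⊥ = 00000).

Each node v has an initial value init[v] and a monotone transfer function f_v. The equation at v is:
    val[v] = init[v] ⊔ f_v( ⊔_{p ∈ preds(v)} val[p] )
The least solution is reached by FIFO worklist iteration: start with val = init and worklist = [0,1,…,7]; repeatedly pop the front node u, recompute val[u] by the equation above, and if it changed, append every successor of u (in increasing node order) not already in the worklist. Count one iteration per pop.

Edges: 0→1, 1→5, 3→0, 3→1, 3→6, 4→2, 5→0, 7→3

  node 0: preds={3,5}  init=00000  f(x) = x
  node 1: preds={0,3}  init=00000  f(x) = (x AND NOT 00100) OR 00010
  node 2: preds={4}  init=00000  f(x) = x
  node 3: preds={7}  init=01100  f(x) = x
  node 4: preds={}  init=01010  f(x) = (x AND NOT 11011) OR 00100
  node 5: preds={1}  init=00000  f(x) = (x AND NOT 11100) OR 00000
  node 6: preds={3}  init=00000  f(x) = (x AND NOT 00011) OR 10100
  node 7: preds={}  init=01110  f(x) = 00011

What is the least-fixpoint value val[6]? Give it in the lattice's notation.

11100

Worklist (17 pops):
  #1 pop 0: in=01100 → 01100 (was 00000); enqueue []
  #2 pop 1: in=01100 → 01010 (was 00000); enqueue []
  #3 pop 2: in=01010 → 01010 (was 00000); enqueue []
  #4 pop 3: in=01110 → 01110 (was 01100); enqueue [0,1]
  #5 pop 4: in=00000 → 01110 (was 01010); enqueue [2]
  #6 pop 5: in=01010 → 00010 (was 00000); enqueue []
  #7 pop 6: in=01110 → 11100 (was 00000); enqueue []
  #8 pop 7: in=00000 → 01111 (was 01110); enqueue [3]
  #9 pop 0: in=01110 → 01110 (was 01100); enqueue []
  #10 pop 1: in=01110 → 01010 (no change)
  #11 pop 2: in=01110 → 01110 (was 01010); enqueue []
  #12 pop 3: in=01111 → 01111 (was 01110); enqueue [0,1,6]
  #13 pop 0: in=01111 → 01111 (was 01110); enqueue []
  #14 pop 1: in=01111 → 01011 (was 01010); enqueue [5]
  #15 pop 6: in=01111 → 11100 (no change)
  #16 pop 5: in=01011 → 00011 (was 00010); enqueue [0]
  #17 pop 0: in=01111 → 01111 (no change)

Fixpoint:
  val[0] = 01111
  val[1] = 01011
  val[2] = 01110
  val[3] = 01111
  val[4] = 01110
  val[5] = 00011
  val[6] = 11100
  val[7] = 01111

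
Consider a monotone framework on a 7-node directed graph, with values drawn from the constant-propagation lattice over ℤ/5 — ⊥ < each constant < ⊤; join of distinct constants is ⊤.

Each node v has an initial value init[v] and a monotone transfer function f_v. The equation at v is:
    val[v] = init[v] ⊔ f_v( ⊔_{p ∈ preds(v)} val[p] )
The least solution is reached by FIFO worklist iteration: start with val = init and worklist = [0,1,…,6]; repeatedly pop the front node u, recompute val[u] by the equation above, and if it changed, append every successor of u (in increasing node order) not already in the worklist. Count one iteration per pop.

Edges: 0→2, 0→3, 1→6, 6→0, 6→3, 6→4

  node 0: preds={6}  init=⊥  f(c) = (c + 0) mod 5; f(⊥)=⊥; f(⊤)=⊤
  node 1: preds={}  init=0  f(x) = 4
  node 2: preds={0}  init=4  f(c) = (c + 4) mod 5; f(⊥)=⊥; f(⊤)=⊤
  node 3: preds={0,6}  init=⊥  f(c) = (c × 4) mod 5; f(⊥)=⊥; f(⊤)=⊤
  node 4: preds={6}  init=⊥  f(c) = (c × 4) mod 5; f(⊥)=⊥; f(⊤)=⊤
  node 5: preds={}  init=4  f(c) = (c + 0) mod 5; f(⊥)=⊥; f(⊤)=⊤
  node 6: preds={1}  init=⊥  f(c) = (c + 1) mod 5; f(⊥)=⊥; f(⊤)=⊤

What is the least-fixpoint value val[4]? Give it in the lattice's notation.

⊤

Iteration log — 11 steps:
  step 1. node 0  ⊔preds=⊥  new=⊥  stable
  step 2. node 1  ⊔preds=⊥  new=⊤  old=0  +wl: 
  step 3. node 2  ⊔preds=⊥  new=4  stable
  step 4. node 3  ⊔preds=⊥  new=⊥  stable
  step 5. node 4  ⊔preds=⊥  new=⊥  stable
  step 6. node 5  ⊔preds=⊥  new=4  stable
  step 7. node 6  ⊔preds=⊤  new=⊤  old=⊥  +wl: 0,3,4
  step 8. node 0  ⊔preds=⊤  new=⊤  old=⊥  +wl: 2
  step 9. node 3  ⊔preds=⊤  new=⊤  old=⊥  +wl: 
  step 10. node 4  ⊔preds=⊤  new=⊤  old=⊥  +wl: 
  step 11. node 2  ⊔preds=⊤  new=⊤  old=4  +wl: 

Least fixpoint reached:
  node 0: ⊤
  node 1: ⊤
  node 2: ⊤
  node 3: ⊤
  node 4: ⊤
  node 5: 4
  node 6: ⊤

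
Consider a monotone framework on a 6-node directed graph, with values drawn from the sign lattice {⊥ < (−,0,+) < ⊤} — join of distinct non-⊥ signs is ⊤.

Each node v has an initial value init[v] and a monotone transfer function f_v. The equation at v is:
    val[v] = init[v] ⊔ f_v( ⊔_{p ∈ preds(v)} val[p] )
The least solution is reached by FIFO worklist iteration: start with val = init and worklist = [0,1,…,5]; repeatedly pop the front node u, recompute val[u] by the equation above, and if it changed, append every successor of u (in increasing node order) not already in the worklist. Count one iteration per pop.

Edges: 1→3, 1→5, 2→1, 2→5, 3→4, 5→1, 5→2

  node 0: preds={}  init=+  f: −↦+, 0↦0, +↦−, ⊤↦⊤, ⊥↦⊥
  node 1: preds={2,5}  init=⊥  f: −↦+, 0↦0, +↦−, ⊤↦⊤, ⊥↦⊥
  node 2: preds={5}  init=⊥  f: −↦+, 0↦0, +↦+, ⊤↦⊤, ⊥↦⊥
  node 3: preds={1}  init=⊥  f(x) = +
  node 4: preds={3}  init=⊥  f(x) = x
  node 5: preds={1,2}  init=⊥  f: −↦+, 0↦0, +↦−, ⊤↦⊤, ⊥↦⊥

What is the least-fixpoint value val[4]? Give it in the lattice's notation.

+

Trace (6 dequeues):
  [1] u=0 | in ⊥ | out + | ==
  [2] u=1 | in ⊥ | out ⊥ | ==
  [3] u=2 | in ⊥ | out ⊥ | ==
  [4] u=3 | in ⊥ | out + | prev ⊥ | push {}
  [5] u=4 | in + | out + | prev ⊥ | push {}
  [6] u=5 | in ⊥ | out ⊥ | ==

Converged values:
  [0] +
  [1] ⊥
  [2] ⊥
  [3] +
  [4] +
  [5] ⊥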